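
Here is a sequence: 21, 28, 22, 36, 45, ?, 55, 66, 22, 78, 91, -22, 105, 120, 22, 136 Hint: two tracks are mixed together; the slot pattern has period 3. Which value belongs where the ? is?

The slot pattern repeats as AAB (period 3), so there are 2 interleaved tracks.
Track A = 21, 28, 36, 45, 55, 66, 78, 91, 105, 120, 136: the triangular numbers T_6, T_7, ….
Track B = 22, ?, 22, -22, 22: oscillating between 22 and -22.
Filling track B at index 2 by its rule yields -22.

-22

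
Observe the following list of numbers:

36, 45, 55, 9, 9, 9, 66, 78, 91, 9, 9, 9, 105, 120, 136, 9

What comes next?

9

Reading positions in blocks of 6 reveals the pattern AAABBB — 2 tracks woven together.
Stream A: 36, 45, 55, 66, 78, 91, 105, 120, 136. Triangular numbers starting at T_8.
Stream B: 9, 9, 9, 9, 9, 9, 9. Constant 9.
Position 17 → stream B, term 8 = 9.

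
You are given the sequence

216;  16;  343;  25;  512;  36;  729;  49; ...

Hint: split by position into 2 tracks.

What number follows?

Odd-indexed and even-indexed terms follow separate rules.
Stream A is 216, 343, 512, 729, which is consecutive cubes n³ from n = 6.
Stream B is 16, 25, 36, 49, which is the squares 4², 5², 6², ….
Position 9 → stream A, term 5 = 1000.

1000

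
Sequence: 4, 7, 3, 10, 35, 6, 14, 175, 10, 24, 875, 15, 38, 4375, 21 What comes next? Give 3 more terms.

Split by position mod 3 into 3 tracks.
Subsequence A: 4, 10, 14, 24, 38 (each term equals the sum of the previous two).
Subsequence B: 7, 35, 175, 875, 4375 (geometric with ratio 5).
Subsequence C: 3, 6, 10, 15, 21 (the triangular numbers T_2, T_3, …).
Position 16 falls in subsequence A as its term 6, giving 62.
Position 17 → subsequence B, term 6 = 21875.
Term 18 comes from subsequence C (its 6th entry): 28.

62, 21875, 28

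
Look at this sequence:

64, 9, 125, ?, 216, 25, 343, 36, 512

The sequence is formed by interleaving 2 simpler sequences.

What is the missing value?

16

Split by position mod 2 into 2 tracks.
Track A: 64, 125, 216, 343, 512 (perfect cubes starting at 4³).
Track B: 9, ?, 25, 36 (consecutive squares n² from n = 3).
Track B's pattern makes the blank 16.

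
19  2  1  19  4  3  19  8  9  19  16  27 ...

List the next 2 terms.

19, 32

Split by position mod 3 into 3 tracks.
Track A = 19, 19, 19, 19: always 19.
Track B = 2, 4, 8, 16: multiplying by 2 each time.
Track C = 1, 3, 9, 27: successive powers of 3.
The 13th slot belongs to track A; its 5th term is 19.
The 14th slot belongs to track B; its 5th term is 32.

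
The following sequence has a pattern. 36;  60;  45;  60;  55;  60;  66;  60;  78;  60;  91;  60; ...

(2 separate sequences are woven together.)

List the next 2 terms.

105, 60

Taking every 2nd term gives 2 separate tracks.
Track A = 36, 45, 55, 66, 78, 91: the triangular numbers T_8, T_9, ….
Track B = 60, 60, 60, 60, 60, 60: always 60.
The 13th slot belongs to track A; its 7th term is 105.
Position 14 falls in track B as its term 7, giving 60.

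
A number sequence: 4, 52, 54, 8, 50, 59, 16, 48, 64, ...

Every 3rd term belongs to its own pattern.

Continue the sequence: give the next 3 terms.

Split by position mod 3: positions 1, 4, 7, … form one track, and each other residue class forms its own.
Stream A: 4, 8, 16 — geometric, ×2 each step.
Stream B: 52, 50, 48 — linear: a_n = 54 − 2·n.
Stream C: 54, 59, 64 — arithmetic, step +5.
Position 10 → stream A, term 4 = 32.
Term 11 comes from stream B (its 4th entry): 46.
The 12th slot belongs to stream C; its 4th term is 69.

32, 46, 69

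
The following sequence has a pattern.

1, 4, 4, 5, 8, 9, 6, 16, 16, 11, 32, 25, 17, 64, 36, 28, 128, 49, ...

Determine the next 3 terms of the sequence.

Taking every 3rd term gives 3 separate tracks.
Track A is 1, 5, 6, 11, 17, 28, which is each term equals the sum of the previous two.
Track B is 4, 8, 16, 32, 64, 128, which is powers 2^2, 2^3, 2^4, ….
Track C is 4, 9, 16, 25, 36, 49, which is perfect squares starting at 2².
The 19th slot belongs to track A; its 7th term is 45.
Position 20 falls in track B as its term 7, giving 256.
Position 21 → track C, term 7 = 64.

45, 256, 64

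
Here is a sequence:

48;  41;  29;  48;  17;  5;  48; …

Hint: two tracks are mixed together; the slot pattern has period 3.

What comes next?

-7

The slot pattern repeats as ABB (period 3), so there are 2 interleaved tracks.
Track A: 48, 48, 48 (always 48).
Track B: 41, 29, 17, 5 (arithmetic, step −12).
Term 8 comes from track B (its 5th entry): -7.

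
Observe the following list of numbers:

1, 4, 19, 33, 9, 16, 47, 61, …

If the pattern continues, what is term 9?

The slot pattern repeats as AABB (period 4), so there are 2 interleaved tracks.
Track A: 1, 4, 9, 16 (the squares 1², 2², 3², …).
Track B: 19, 33, 47, 61 (adding 14 each time).
Position 9 → track A, term 5 = 25.

25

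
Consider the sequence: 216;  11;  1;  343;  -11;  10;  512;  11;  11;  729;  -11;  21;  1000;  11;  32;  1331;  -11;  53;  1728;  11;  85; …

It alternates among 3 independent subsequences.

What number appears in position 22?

Taking every 3rd term gives 3 separate tracks.
Track A: 216, 343, 512, 729, 1000, 1331, 1728. The cubes 6³, 7³, 8³, ….
Track B: 11, -11, 11, -11, 11, -11, 11. Oscillating between 11 and -11.
Track C: 1, 10, 11, 21, 32, 53, 85. A Fibonacci-like recurrence a_n = a_{n-1} + a_{n-2}.
Term 22 comes from track A (its 8th entry): 2197.

2197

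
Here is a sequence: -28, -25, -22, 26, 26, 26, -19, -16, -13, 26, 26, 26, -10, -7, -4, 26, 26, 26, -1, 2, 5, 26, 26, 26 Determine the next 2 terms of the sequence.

Positions follow the repeating pattern AAABBB; grouping by letter gives 2 tracks.
Subsequence A is -28, -25, -22, -19, -16, -13, -10, -7, -4, -1, 2, 5, which is arithmetic with common difference +3.
Subsequence B is 26, 26, 26, 26, 26, 26, 26, 26, 26, 26, 26, 26, which is the constant sequence 26.
Position 25 → subsequence A, term 13 = 8.
Term 26 comes from subsequence A (its 14th entry): 11.

8, 11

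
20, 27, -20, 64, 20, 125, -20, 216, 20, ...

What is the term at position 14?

Positions 1, 3, 5, … form one subsequence and positions 2, 4, 6, … form another.
Track A: 20, -20, 20, -20, 20 (oscillating between 20 and -20).
Track B: 27, 64, 125, 216 (consecutive cubes n³ from n = 3).
Position 14 → track B, term 7 = 729.

729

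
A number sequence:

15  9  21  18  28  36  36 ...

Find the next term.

72

Split by position mod 2 into 2 tracks.
Stream A: 15, 21, 28, 36 (the triangular numbers T_5, T_6, …).
Stream B: 9, 18, 36 (a geometric progression (common ratio 2)).
Term 8 comes from stream B (its 4th entry): 72.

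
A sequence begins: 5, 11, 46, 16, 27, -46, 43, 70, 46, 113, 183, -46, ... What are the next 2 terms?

296, 479

Reading positions in blocks of 3 reveals the pattern AAB — 2 tracks woven together.
Track A: 5, 11, 16, 27, 43, 70, 113, 183 — a Fibonacci-like recurrence a_n = a_{n-1} + a_{n-2}.
Track B: 46, -46, 46, -46 — the oscillation 46·(−1)^(n+1).
Position 13 → track A, term 9 = 296.
The 14th slot belongs to track A; its 10th term is 479.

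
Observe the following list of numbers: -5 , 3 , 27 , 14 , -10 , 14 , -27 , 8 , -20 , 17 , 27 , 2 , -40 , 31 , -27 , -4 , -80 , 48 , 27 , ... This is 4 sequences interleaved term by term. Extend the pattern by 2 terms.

Taking every 4th term gives 4 separate tracks.
Track A: -5, -10, -20, -40, -80. Multiplying by 2 each time.
Track B: 3, 14, 17, 31, 48. A Fibonacci-like recurrence a_n = a_{n-1} + a_{n-2}.
Track C: 27, -27, 27, -27, 27. The oscillation 27·(−1)^(n+1).
Track D: 14, 8, 2, -4. Linear: a_n = 20 − 6·n.
Position 20 falls in track D as its term 5, giving -10.
Position 21 → track A, term 6 = -160.

-10, -160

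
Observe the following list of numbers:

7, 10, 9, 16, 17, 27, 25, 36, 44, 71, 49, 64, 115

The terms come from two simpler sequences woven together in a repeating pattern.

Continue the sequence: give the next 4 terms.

The slot pattern repeats as AABB (period 4), so there are 2 interleaved tracks.
Subsequence A: 7, 10, 17, 27, 44, 71, 115 (each term equals the sum of the previous two).
Subsequence B: 9, 16, 25, 36, 49, 64 (consecutive squares n² from n = 3).
Position 14 falls in subsequence A as its term 8, giving 186.
Position 15 → subsequence B, term 7 = 81.
Position 16 falls in subsequence B as its term 8, giving 100.
Term 17 comes from subsequence A (its 9th entry): 301.

186, 81, 100, 301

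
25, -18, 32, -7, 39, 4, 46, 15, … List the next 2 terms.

The terms cycle through 2 interleaved subsequences.
Track A: 25, 32, 39, 46 (arithmetic with common difference +7).
Track B: -18, -7, 4, 15 (arithmetic, step +11).
Position 9 falls in track A as its term 5, giving 53.
Position 10 falls in track B as its term 5, giving 26.

53, 26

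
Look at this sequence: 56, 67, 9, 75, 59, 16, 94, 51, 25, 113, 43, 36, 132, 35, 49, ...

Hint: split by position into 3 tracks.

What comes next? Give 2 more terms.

Taking every 3rd term gives 3 separate tracks.
Track A is 56, 75, 94, 113, 132, which is linear: a_n = 37 + 19·n.
Track B is 67, 59, 51, 43, 35, which is linear: a_n = 75 − 8·n.
Track C is 9, 16, 25, 36, 49, which is the squares 3², 4², 5², ….
The 16th slot belongs to track A; its 6th term is 151.
Term 17 comes from track B (its 6th entry): 27.

151, 27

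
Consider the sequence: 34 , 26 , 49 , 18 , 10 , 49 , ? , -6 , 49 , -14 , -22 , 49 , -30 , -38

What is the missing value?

Positions follow the repeating pattern AAB; grouping by letter gives 2 tracks.
Track A: 34, 26, 18, 10, ?, -6, -14, -22, -30, -38 — subtracting 8 each time.
Track B: 49, 49, 49, 49 — the constant sequence 49.
The gap is track A's term 5; the rule gives 2.

2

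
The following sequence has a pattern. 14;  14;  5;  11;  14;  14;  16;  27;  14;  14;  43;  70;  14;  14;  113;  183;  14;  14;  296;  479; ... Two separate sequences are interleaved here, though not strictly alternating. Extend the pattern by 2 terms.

14, 14

Positions follow the repeating pattern AABB; grouping by letter gives 2 tracks.
Track A: 14, 14, 14, 14, 14, 14, 14, 14, 14, 14 (always 14).
Track B: 5, 11, 16, 27, 43, 70, 113, 183, 296, 479 (a Fibonacci-like recurrence a_n = a_{n-1} + a_{n-2}).
Position 21 → track A, term 11 = 14.
Term 22 comes from track A (its 12th entry): 14.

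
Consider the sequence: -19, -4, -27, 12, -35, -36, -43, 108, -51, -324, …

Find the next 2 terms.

-59, 972

Odd-indexed and even-indexed terms follow separate rules.
Track A is -19, -27, -35, -43, -51, which is subtracting 8 each time.
Track B is -4, 12, -36, 108, -324, which is multiplying by -3 each time.
Position 11 → track A, term 6 = -59.
Position 12 falls in track B as its term 6, giving 972.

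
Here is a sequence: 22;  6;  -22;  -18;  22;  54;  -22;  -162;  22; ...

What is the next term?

Taking every 2nd term gives 2 separate tracks.
Stream A: 22, -22, 22, -22, 22. Oscillating between 22 and -22.
Stream B: 6, -18, 54, -162. Geometric with ratio -3.
Term 10 comes from stream B (its 5th entry): 486.

486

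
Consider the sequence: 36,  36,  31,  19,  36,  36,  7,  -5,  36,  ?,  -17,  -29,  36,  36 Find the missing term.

The slot pattern repeats as AABB (period 4), so there are 2 interleaved tracks.
Track A is 36, 36, 36, 36, 36, ?, 36, 36, which is constant 36.
Track B is 31, 19, 7, -5, -17, -29, which is arithmetic, step −12.
Track A's pattern makes the blank 36.

36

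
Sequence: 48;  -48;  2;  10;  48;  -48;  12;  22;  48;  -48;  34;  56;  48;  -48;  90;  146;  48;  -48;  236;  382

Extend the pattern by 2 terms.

48, -48

The slot pattern repeats as AABB (period 4), so there are 2 interleaved tracks.
Stream A: 48, -48, 48, -48, 48, -48, 48, -48, 48, -48 — the oscillation 48·(−1)^(n+1).
Stream B: 2, 10, 12, 22, 34, 56, 90, 146, 236, 382 — Fibonacci-style (each term is the sum of the two before it).
Position 21 → stream A, term 11 = 48.
The 22nd slot belongs to stream A; its 12th term is -48.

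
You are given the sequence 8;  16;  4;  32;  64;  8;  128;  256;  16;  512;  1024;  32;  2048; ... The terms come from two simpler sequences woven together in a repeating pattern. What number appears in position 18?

Reading positions in blocks of 3 reveals the pattern AAB — 2 tracks woven together.
Track A: 8, 16, 32, 64, 128, 256, 512, 1024, 2048 — powers of 2.
Track B: 4, 8, 16, 32 — multiplying by 2 each time.
Position 18 → track B, term 6 = 128.

128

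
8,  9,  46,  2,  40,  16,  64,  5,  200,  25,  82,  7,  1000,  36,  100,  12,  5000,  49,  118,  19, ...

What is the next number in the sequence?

25000

Split by position mod 4 into 4 tracks.
Track A: 8, 40, 200, 1000, 5000 (geometric, ×5 each step).
Track B: 9, 16, 25, 36, 49 (the squares 3², 4², 5², …).
Track C: 46, 64, 82, 100, 118 (linear: a_n = 28 + 18·n).
Track D: 2, 5, 7, 12, 19 (a Fibonacci-like recurrence a_n = a_{n-1} + a_{n-2}).
Position 21 falls in track A as its term 6, giving 25000.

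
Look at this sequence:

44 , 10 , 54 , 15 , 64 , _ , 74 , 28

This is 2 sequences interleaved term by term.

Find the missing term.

Odd-indexed and even-indexed terms follow separate rules.
Track A: 44, 54, 64, 74 — adding 10 each time.
Track B: 10, 15, ?, 28 — triangular numbers n(n+1)/2 for n = 4, 5, ….
The gap is track B's term 3; the rule gives 21.

21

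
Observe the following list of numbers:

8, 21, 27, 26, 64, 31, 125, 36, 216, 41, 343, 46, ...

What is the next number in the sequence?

512

Taking every 2nd term gives 2 separate tracks.
Track A: 8, 27, 64, 125, 216, 343. The cubes 2³, 3³, 4³, ….
Track B: 21, 26, 31, 36, 41, 46. Linear: a_n = 16 + 5·n.
Term 13 comes from track A (its 7th entry): 512.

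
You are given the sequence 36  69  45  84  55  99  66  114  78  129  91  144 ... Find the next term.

105

Positions 1, 3, 5, … form one subsequence and positions 2, 4, 6, … form another.
Track A: 36, 45, 55, 66, 78, 91 — triangular numbers n(n+1)/2 for n = 8, 9, ….
Track B: 69, 84, 99, 114, 129, 144 — arithmetic with common difference +15.
The 13th slot belongs to track A; its 7th term is 105.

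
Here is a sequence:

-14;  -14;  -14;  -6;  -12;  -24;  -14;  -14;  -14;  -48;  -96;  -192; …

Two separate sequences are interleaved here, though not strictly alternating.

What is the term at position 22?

-3072

Reading positions in blocks of 6 reveals the pattern AAABBB — 2 tracks woven together.
Stream A: -14, -14, -14, -14, -14, -14 (the constant sequence -14).
Stream B: -6, -12, -24, -48, -96, -192 (geometric, ×2 each step).
Position 22 falls in stream B as its term 10, giving -3072.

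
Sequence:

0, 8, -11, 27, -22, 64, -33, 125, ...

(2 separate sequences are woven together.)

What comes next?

-44

Positions 1, 3, 5, … form one subsequence and positions 2, 4, 6, … form another.
Track A = 0, -11, -22, -33: arithmetic, step −11.
Track B = 8, 27, 64, 125: consecutive cubes n³ from n = 2.
Term 9 comes from track A (its 5th entry): -44.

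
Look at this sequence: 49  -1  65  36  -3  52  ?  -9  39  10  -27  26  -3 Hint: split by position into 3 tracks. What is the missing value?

Read the sequence 3 terms at a time; column i is its own pattern.
Subsequence A: 49, 36, ?, 10, -3 (arithmetic with common difference −13).
Subsequence B: -1, -3, -9, -27 (geometric, ×3 each step).
Subsequence C: 65, 52, 39, 26 (arithmetic, step −13).
Subsequence A's pattern makes the blank 23.

23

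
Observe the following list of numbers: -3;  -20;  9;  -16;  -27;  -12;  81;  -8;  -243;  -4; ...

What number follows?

729

Odd-indexed and even-indexed terms follow separate rules.
Stream A: -3, 9, -27, 81, -243. Multiplying by -3 each time.
Stream B: -20, -16, -12, -8, -4. Linear: a_n = -24 + 4·n.
The 11th slot belongs to stream A; its 6th term is 729.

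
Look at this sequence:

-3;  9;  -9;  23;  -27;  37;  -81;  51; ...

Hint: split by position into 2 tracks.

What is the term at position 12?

Taking every 2nd term gives 2 separate tracks.
Stream A: -3, -9, -27, -81 — geometric with ratio 3.
Stream B: 9, 23, 37, 51 — arithmetic with common difference +14.
Position 12 falls in stream B as its term 6, giving 79.

79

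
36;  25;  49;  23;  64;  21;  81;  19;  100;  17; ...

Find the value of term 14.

13

Positions 1, 3, 5, … form one subsequence and positions 2, 4, 6, … form another.
Track A: 36, 49, 64, 81, 100 (perfect squares starting at 6²).
Track B: 25, 23, 21, 19, 17 (arithmetic, step −2).
Position 14 → track B, term 7 = 13.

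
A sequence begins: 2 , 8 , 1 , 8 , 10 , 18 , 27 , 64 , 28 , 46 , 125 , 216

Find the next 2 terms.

The slot pattern repeats as AABB (period 4), so there are 2 interleaved tracks.
Track A: 2, 8, 10, 18, 28, 46 — each term equals the sum of the previous two.
Track B: 1, 8, 27, 64, 125, 216 — perfect cubes starting at 1³.
The 13th slot belongs to track A; its 7th term is 74.
Position 14 → track A, term 8 = 120.

74, 120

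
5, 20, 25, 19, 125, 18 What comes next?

625

Taking every 2nd term gives 2 separate tracks.
Subsequence A: 5, 25, 125. Powers of 5.
Subsequence B: 20, 19, 18. Linear: a_n = 21 − n.
Position 7 falls in subsequence A as its term 4, giving 625.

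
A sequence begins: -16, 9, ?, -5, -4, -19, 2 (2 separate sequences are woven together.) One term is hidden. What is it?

Taking every 2nd term gives 2 separate tracks.
Track A: -16, ?, -4, 2. Arithmetic with common difference +6.
Track B: 9, -5, -19. Subtracting 14 each time.
Filling track A at index 2 by its rule yields -10.

-10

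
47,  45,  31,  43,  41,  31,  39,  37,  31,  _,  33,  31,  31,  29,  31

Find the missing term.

35

The slot pattern repeats as AAB (period 3), so there are 2 interleaved tracks.
Stream A: 47, 45, 43, 41, 39, 37, ?, 33, 31, 29. Arithmetic with common difference −2.
Stream B: 31, 31, 31, 31, 31. The constant sequence 31.
So the missing entry in stream A is 35.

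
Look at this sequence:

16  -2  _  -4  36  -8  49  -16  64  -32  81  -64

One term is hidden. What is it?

Odd-indexed and even-indexed terms follow separate rules.
Track A: 16, ?, 36, 49, 64, 81 (the squares 4², 5², 6², …).
Track B: -2, -4, -8, -16, -32, -64 (multiplying by 2 each time).
The gap is track A's term 2; the rule gives 25.

25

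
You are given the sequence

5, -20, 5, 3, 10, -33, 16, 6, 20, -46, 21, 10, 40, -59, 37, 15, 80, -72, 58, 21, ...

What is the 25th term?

Split by position mod 4: positions 1, 5, 9, … form one track, and each other residue class forms its own.
Subsequence A: 5, 10, 20, 40, 80 (a geometric progression (common ratio 2)).
Subsequence B: -20, -33, -46, -59, -72 (subtracting 13 each time).
Subsequence C: 5, 16, 21, 37, 58 (a Fibonacci-like recurrence a_n = a_{n-1} + a_{n-2}).
Subsequence D: 3, 6, 10, 15, 21 (triangular numbers starting at T_2).
Position 25 falls in subsequence A as its term 7, giving 320.

320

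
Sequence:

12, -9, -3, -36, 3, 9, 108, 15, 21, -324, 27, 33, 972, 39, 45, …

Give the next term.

Reading positions in blocks of 3 reveals the pattern ABB — 2 tracks woven together.
Stream A is 12, -36, 108, -324, 972, which is a geometric progression (common ratio -3).
Stream B is -9, -3, 3, 9, 15, 21, 27, 33, 39, 45, which is arithmetic with common difference +6.
Position 16 → stream A, term 6 = -2916.

-2916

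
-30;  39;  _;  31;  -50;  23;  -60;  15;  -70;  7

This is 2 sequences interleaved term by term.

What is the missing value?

-40

Odd-indexed and even-indexed terms follow separate rules.
Stream A = -30, ?, -50, -60, -70: arithmetic, step −10.
Stream B = 39, 31, 23, 15, 7: arithmetic, step −8.
Stream A's pattern makes the blank -40.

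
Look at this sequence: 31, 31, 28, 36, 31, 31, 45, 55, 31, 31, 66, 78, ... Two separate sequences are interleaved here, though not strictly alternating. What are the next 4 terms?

31, 31, 91, 105

Reading positions in blocks of 4 reveals the pattern AABB — 2 tracks woven together.
Stream A = 31, 31, 31, 31, 31, 31: always 31.
Stream B = 28, 36, 45, 55, 66, 78: triangular numbers n(n+1)/2 for n = 7, 8, ….
Term 13 comes from stream A (its 7th entry): 31.
The 14th slot belongs to stream A; its 8th term is 31.
Position 15 falls in stream B as its term 7, giving 91.
Position 16 falls in stream B as its term 8, giving 105.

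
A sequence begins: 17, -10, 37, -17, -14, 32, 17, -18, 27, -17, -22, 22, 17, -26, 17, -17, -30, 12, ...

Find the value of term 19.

Taking every 3rd term gives 3 separate tracks.
Track A: 17, -17, 17, -17, 17, -17 (the oscillation 17·(−1)^(n+1)).
Track B: -10, -14, -18, -22, -26, -30 (arithmetic with common difference −4).
Track C: 37, 32, 27, 22, 17, 12 (arithmetic, step −5).
The 19th slot belongs to track A; its 7th term is 17.

17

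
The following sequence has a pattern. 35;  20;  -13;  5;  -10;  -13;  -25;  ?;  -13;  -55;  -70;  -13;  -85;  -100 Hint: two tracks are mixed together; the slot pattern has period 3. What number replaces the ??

Reading positions in blocks of 3 reveals the pattern AAB — 2 tracks woven together.
Track A: 35, 20, 5, -10, -25, ?, -55, -70, -85, -100. Linear: a_n = 50 − 15·n.
Track B: -13, -13, -13, -13. Constant -13.
Filling track A at index 6 by its rule yields -40.

-40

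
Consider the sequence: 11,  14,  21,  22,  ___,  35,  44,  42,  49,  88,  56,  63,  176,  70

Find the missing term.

28

Reading positions in blocks of 3 reveals the pattern ABB — 2 tracks woven together.
Subsequence A: 11, 22, 44, 88, 176 — geometric with ratio 2.
Subsequence B: 14, 21, ?, 35, 42, 49, 56, 63, 70 — arithmetic with common difference +7.
So the missing entry in subsequence B is 28.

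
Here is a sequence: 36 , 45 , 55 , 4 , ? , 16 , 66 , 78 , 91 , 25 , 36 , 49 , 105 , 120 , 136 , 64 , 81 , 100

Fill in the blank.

Reading positions in blocks of 6 reveals the pattern AAABBB — 2 tracks woven together.
Stream A: 36, 45, 55, 66, 78, 91, 105, 120, 136. Triangular numbers n(n+1)/2 for n = 8, 9, ….
Stream B: 4, ?, 16, 25, 36, 49, 64, 81, 100. The squares 2², 3², 4², ….
Filling stream B at index 2 by its rule yields 9.

9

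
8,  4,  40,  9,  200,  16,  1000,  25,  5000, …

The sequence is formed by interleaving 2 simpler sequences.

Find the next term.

36

Odd-indexed and even-indexed terms follow separate rules.
Track A: 8, 40, 200, 1000, 5000. Multiplying by 5 each time.
Track B: 4, 9, 16, 25. The squares 2², 3², 4², ….
Position 10 → track B, term 5 = 36.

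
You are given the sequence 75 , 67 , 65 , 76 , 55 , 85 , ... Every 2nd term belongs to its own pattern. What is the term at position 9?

Split by position mod 2 into 2 tracks.
Track A: 75, 65, 55 — arithmetic, step −10.
Track B: 67, 76, 85 — adding 9 each time.
Position 9 → track A, term 5 = 35.

35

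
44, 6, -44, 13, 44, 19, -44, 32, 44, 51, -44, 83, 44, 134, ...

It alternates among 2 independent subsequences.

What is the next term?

Odd-indexed and even-indexed terms follow separate rules.
Track A: 44, -44, 44, -44, 44, -44, 44. Oscillating between 44 and -44.
Track B: 6, 13, 19, 32, 51, 83, 134. Each term equals the sum of the previous two.
Position 15 → track A, term 8 = -44.

-44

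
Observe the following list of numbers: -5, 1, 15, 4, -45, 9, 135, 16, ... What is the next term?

Taking every 2nd term gives 2 separate tracks.
Stream A is -5, 15, -45, 135, which is multiplying by -3 each time.
Stream B is 1, 4, 9, 16, which is the squares 1², 2², 3², ….
Term 9 comes from stream A (its 5th entry): -405.

-405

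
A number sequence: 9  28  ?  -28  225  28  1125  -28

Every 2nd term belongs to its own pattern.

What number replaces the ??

Split by position mod 2 into 2 tracks.
Subsequence A: 9, ?, 225, 1125 (geometric with ratio 5).
Subsequence B: 28, -28, 28, -28 (alternating ±28).
So the missing entry in subsequence A is 45.

45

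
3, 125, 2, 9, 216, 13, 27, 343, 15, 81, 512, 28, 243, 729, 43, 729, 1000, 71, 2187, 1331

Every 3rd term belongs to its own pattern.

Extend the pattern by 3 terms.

Split by position mod 3 into 3 tracks.
Subsequence A = 3, 9, 27, 81, 243, 729, 2187: successive powers of 3.
Subsequence B = 125, 216, 343, 512, 729, 1000, 1331: the cubes 5³, 6³, 7³, ….
Subsequence C = 2, 13, 15, 28, 43, 71: each term equals the sum of the previous two.
Position 21 falls in subsequence C as its term 7, giving 114.
Position 22 → subsequence A, term 8 = 6561.
Position 23 falls in subsequence B as its term 8, giving 1728.

114, 6561, 1728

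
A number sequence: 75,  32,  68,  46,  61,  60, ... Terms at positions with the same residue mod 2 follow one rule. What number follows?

54

Taking every 2nd term gives 2 separate tracks.
Track A: 75, 68, 61. Subtracting 7 each time.
Track B: 32, 46, 60. Linear: a_n = 18 + 14·n.
Term 7 comes from track A (its 4th entry): 54.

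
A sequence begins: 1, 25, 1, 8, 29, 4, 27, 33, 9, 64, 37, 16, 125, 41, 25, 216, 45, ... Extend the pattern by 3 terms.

The terms cycle through 3 interleaved subsequences.
Track A: 1, 8, 27, 64, 125, 216 — consecutive cubes n³ from n = 1.
Track B: 25, 29, 33, 37, 41, 45 — arithmetic with common difference +4.
Track C: 1, 4, 9, 16, 25 — consecutive squares n² from n = 1.
Term 18 comes from track C (its 6th entry): 36.
Position 19 → track A, term 7 = 343.
Position 20 falls in track B as its term 7, giving 49.

36, 343, 49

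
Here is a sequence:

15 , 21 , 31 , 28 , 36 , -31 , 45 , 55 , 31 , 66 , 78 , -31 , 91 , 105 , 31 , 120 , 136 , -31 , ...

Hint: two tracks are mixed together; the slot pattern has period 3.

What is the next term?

153

Reading positions in blocks of 3 reveals the pattern AAB — 2 tracks woven together.
Stream A: 15, 21, 28, 36, 45, 55, 66, 78, 91, 105, 120, 136 (triangular numbers n(n+1)/2 for n = 5, 6, …).
Stream B: 31, -31, 31, -31, 31, -31 (oscillating between 31 and -31).
Position 19 → stream A, term 13 = 153.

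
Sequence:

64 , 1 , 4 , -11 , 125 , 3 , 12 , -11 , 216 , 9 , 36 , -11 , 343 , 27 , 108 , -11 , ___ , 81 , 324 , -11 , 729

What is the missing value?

512

Read the sequence 4 terms at a time; column i is its own pattern.
Stream A = 64, 125, 216, 343, ?, 729: perfect cubes starting at 4³.
Stream B = 1, 3, 9, 27, 81: powers 3^0, 3^1, 3^2, ….
Stream C = 4, 12, 36, 108, 324: geometric with ratio 3.
Stream D = -11, -11, -11, -11, -11: the constant sequence -11.
Stream A's pattern makes the blank 512.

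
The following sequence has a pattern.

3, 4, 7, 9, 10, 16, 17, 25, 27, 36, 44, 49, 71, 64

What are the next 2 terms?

Odd-indexed and even-indexed terms follow separate rules.
Subsequence A: 3, 7, 10, 17, 27, 44, 71 — Fibonacci-style (each term is the sum of the two before it).
Subsequence B: 4, 9, 16, 25, 36, 49, 64 — the squares 2², 3², 4², ….
Term 15 comes from subsequence A (its 8th entry): 115.
The 16th slot belongs to subsequence B; its 8th term is 81.

115, 81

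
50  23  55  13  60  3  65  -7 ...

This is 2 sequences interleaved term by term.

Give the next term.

70

Split by position mod 2 into 2 tracks.
Stream A: 50, 55, 60, 65 — arithmetic, step +5.
Stream B: 23, 13, 3, -7 — arithmetic with common difference −10.
Position 9 falls in stream A as its term 5, giving 70.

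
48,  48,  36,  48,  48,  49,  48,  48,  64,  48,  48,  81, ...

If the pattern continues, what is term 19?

48

The slot pattern repeats as AAB (period 3), so there are 2 interleaved tracks.
Track A is 48, 48, 48, 48, 48, 48, 48, 48, which is the constant sequence 48.
Track B is 36, 49, 64, 81, which is consecutive squares n² from n = 6.
The 19th slot belongs to track A; its 13th term is 48.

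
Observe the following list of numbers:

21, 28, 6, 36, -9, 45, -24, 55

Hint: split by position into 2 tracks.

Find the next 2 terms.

Positions 1, 3, 5, … form one subsequence and positions 2, 4, 6, … form another.
Stream A: 21, 6, -9, -24 — subtracting 15 each time.
Stream B: 28, 36, 45, 55 — triangular numbers n(n+1)/2 for n = 7, 8, ….
Term 9 comes from stream A (its 5th entry): -39.
Position 10 falls in stream B as its term 5, giving 66.

-39, 66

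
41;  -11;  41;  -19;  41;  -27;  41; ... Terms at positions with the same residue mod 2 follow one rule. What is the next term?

Positions 1, 3, 5, … form one subsequence and positions 2, 4, 6, … form another.
Stream A: 41, 41, 41, 41. Always 41.
Stream B: -11, -19, -27. Arithmetic, step −8.
Position 8 → stream B, term 4 = -35.

-35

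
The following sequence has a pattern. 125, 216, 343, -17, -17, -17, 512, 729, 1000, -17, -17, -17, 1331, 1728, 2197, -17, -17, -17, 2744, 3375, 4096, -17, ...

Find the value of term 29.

-17

The slot pattern repeats as AAABBB (period 6), so there are 2 interleaved tracks.
Track A: 125, 216, 343, 512, 729, 1000, 1331, 1728, 2197, 2744, 3375, 4096. Perfect cubes starting at 5³.
Track B: -17, -17, -17, -17, -17, -17, -17, -17, -17, -17. Constant -17.
The 29th slot belongs to track B; its 14th term is -17.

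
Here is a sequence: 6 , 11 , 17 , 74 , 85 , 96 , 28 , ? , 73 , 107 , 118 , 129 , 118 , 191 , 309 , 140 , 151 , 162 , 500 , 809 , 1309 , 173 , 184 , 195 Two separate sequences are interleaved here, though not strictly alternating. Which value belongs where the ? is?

45

Positions follow the repeating pattern AAABBB; grouping by letter gives 2 tracks.
Stream A = 6, 11, 17, 28, ?, 73, 118, 191, 309, 500, 809, 1309: each term equals the sum of the previous two.
Stream B = 74, 85, 96, 107, 118, 129, 140, 151, 162, 173, 184, 195: arithmetic, step +11.
Filling stream A at index 5 by its rule yields 45.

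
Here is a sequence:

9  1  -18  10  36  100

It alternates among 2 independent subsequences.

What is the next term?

-72

Split by position mod 2 into 2 tracks.
Track A is 9, -18, 36, which is geometric, ×-2 each step.
Track B is 1, 10, 100, which is powers of 10.
Term 7 comes from track A (its 4th entry): -72.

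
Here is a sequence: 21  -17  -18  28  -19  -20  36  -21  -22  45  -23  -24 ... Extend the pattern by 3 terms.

Reading positions in blocks of 3 reveals the pattern ABB — 2 tracks woven together.
Track A: 21, 28, 36, 45 (triangular numbers n(n+1)/2 for n = 6, 7, …).
Track B: -17, -18, -19, -20, -21, -22, -23, -24 (arithmetic with common difference −1).
Term 13 comes from track A (its 5th entry): 55.
Position 14 falls in track B as its term 9, giving -25.
Position 15 falls in track B as its term 10, giving -26.

55, -25, -26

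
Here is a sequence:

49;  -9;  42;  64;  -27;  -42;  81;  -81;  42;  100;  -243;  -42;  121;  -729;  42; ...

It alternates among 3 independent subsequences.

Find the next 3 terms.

Taking every 3rd term gives 3 separate tracks.
Track A is 49, 64, 81, 100, 121, which is consecutive squares n² from n = 7.
Track B is -9, -27, -81, -243, -729, which is geometric, ×3 each step.
Track C is 42, -42, 42, -42, 42, which is oscillating between 42 and -42.
Position 16 falls in track A as its term 6, giving 144.
Position 17 → track B, term 6 = -2187.
The 18th slot belongs to track C; its 6th term is -42.

144, -2187, -42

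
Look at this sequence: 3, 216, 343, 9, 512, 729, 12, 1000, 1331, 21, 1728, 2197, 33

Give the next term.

The slot pattern repeats as ABB (period 3), so there are 2 interleaved tracks.
Stream A = 3, 9, 12, 21, 33: a Fibonacci-like recurrence a_n = a_{n-1} + a_{n-2}.
Stream B = 216, 343, 512, 729, 1000, 1331, 1728, 2197: perfect cubes starting at 6³.
Term 14 comes from stream B (its 9th entry): 2744.

2744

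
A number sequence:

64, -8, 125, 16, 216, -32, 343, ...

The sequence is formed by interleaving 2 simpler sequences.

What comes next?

Positions 1, 3, 5, … form one subsequence and positions 2, 4, 6, … form another.
Track A: 64, 125, 216, 343. Perfect cubes starting at 4³.
Track B: -8, 16, -32. Geometric with ratio -2.
Position 8 falls in track B as its term 4, giving 64.

64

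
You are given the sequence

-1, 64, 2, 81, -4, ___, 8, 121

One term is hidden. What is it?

100

Positions 1, 3, 5, … form one subsequence and positions 2, 4, 6, … form another.
Track A = -1, 2, -4, 8: geometric with ratio -2.
Track B = 64, 81, ?, 121: the squares 8², 9², 10², ….
The gap is track B's term 3; the rule gives 100.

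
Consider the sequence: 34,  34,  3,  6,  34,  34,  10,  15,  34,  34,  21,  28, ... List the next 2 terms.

34, 34

Reading positions in blocks of 4 reveals the pattern AABB — 2 tracks woven together.
Track A is 34, 34, 34, 34, 34, 34, which is always 34.
Track B is 3, 6, 10, 15, 21, 28, which is the triangular numbers T_2, T_3, ….
Position 13 → track A, term 7 = 34.
Position 14 falls in track A as its term 8, giving 34.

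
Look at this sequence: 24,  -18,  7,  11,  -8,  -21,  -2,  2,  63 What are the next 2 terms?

Taking every 3rd term gives 3 separate tracks.
Subsequence A is 24, 11, -2, which is arithmetic, step −13.
Subsequence B is -18, -8, 2, which is adding 10 each time.
Subsequence C is 7, -21, 63, which is geometric, ×-3 each step.
Position 10 falls in subsequence A as its term 4, giving -15.
The 11th slot belongs to subsequence B; its 4th term is 12.

-15, 12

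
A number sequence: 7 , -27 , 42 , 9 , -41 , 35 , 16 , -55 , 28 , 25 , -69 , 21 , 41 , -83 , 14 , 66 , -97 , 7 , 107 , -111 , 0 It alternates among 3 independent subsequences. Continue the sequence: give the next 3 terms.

Read the sequence 3 terms at a time; column i is its own pattern.
Stream A: 7, 9, 16, 25, 41, 66, 107 (a Fibonacci-like recurrence a_n = a_{n-1} + a_{n-2}).
Stream B: -27, -41, -55, -69, -83, -97, -111 (arithmetic with common difference −14).
Stream C: 42, 35, 28, 21, 14, 7, 0 (linear: a_n = 49 − 7·n).
The 22nd slot belongs to stream A; its 8th term is 173.
The 23rd slot belongs to stream B; its 8th term is -125.
Term 24 comes from stream C (its 8th entry): -7.

173, -125, -7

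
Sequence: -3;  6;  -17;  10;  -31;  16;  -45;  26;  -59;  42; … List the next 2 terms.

-73, 68

Positions 1, 3, 5, … form one subsequence and positions 2, 4, 6, … form another.
Subsequence A: -3, -17, -31, -45, -59 — arithmetic, step −14.
Subsequence B: 6, 10, 16, 26, 42 — each term equals the sum of the previous two.
The 11th slot belongs to subsequence A; its 6th term is -73.
Position 12 → subsequence B, term 6 = 68.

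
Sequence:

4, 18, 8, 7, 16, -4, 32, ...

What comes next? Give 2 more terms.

Positions 1, 3, 5, … form one subsequence and positions 2, 4, 6, … form another.
Subsequence A: 4, 8, 16, 32. Powers 2^2, 2^3, 2^4, ….
Subsequence B: 18, 7, -4. Arithmetic with common difference −11.
Position 8 falls in subsequence B as its term 4, giving -15.
Position 9 → subsequence A, term 5 = 64.

-15, 64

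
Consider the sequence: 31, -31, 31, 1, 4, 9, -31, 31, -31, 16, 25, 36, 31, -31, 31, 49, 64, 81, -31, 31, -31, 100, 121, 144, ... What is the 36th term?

324

Positions follow the repeating pattern AAABBB; grouping by letter gives 2 tracks.
Stream A: 31, -31, 31, -31, 31, -31, 31, -31, 31, -31, 31, -31 — alternating ±31.
Stream B: 1, 4, 9, 16, 25, 36, 49, 64, 81, 100, 121, 144 — the squares 1², 2², 3², ….
The 36th slot belongs to stream B; its 18th term is 324.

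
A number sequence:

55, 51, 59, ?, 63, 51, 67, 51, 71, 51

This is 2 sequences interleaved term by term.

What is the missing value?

The terms cycle through 2 interleaved subsequences.
Track A is 55, 59, 63, 67, 71, which is arithmetic with common difference +4.
Track B is 51, ?, 51, 51, 51, which is constant 51.
Filling track B at index 2 by its rule yields 51.

51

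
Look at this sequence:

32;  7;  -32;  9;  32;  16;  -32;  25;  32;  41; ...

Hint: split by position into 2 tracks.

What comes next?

-32

Taking every 2nd term gives 2 separate tracks.
Stream A is 32, -32, 32, -32, 32, which is alternating ±32.
Stream B is 7, 9, 16, 25, 41, which is Fibonacci-style (each term is the sum of the two before it).
Position 11 falls in stream A as its term 6, giving -32.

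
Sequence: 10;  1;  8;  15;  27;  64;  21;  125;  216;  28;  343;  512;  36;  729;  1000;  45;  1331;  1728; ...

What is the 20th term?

2197

The slot pattern repeats as ABB (period 3), so there are 2 interleaved tracks.
Stream A: 10, 15, 21, 28, 36, 45 — triangular numbers n(n+1)/2 for n = 4, 5, ….
Stream B: 1, 8, 27, 64, 125, 216, 343, 512, 729, 1000, 1331, 1728 — consecutive cubes n³ from n = 1.
Position 20 falls in stream B as its term 13, giving 2197.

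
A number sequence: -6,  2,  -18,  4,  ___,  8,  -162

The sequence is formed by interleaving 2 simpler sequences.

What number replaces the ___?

Positions 1, 3, 5, … form one subsequence and positions 2, 4, 6, … form another.
Stream A is -6, -18, ?, -162, which is geometric with ratio 3.
Stream B is 2, 4, 8, which is successive powers of 2.
Filling stream A at index 3 by its rule yields -54.

-54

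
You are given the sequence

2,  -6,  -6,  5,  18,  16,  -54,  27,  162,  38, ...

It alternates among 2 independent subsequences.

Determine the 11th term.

-486

Split by position mod 2 into 2 tracks.
Track A: 2, -6, 18, -54, 162 (a geometric progression (common ratio -3)).
Track B: -6, 5, 16, 27, 38 (adding 11 each time).
Term 11 comes from track A (its 6th entry): -486.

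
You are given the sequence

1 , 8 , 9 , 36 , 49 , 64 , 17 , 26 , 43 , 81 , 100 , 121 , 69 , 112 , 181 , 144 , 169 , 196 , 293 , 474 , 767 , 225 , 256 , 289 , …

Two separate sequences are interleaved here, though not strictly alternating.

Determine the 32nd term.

8506

The slot pattern repeats as AAABBB (period 6), so there are 2 interleaved tracks.
Subsequence A: 1, 8, 9, 17, 26, 43, 69, 112, 181, 293, 474, 767 — Fibonacci-style (each term is the sum of the two before it).
Subsequence B: 36, 49, 64, 81, 100, 121, 144, 169, 196, 225, 256, 289 — perfect squares starting at 6².
Position 32 falls in subsequence A as its term 17, giving 8506.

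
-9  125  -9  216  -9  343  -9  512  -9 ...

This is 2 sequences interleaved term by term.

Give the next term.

729

Positions 1, 3, 5, … form one subsequence and positions 2, 4, 6, … form another.
Stream A = -9, -9, -9, -9, -9: always -9.
Stream B = 125, 216, 343, 512: consecutive cubes n³ from n = 5.
The 10th slot belongs to stream B; its 5th term is 729.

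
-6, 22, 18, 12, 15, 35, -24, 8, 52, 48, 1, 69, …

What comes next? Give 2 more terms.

-96, -6

The terms cycle through 3 interleaved subsequences.
Track A = -6, 12, -24, 48: geometric, ×-2 each step.
Track B = 22, 15, 8, 1: arithmetic with common difference −7.
Track C = 18, 35, 52, 69: arithmetic, step +17.
Position 13 → track A, term 5 = -96.
The 14th slot belongs to track B; its 5th term is -6.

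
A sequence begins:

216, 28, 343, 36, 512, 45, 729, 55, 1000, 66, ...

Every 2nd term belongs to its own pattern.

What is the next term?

Taking every 2nd term gives 2 separate tracks.
Stream A is 216, 343, 512, 729, 1000, which is the cubes 6³, 7³, 8³, ….
Stream B is 28, 36, 45, 55, 66, which is triangular numbers starting at T_7.
Position 11 falls in stream A as its term 6, giving 1331.

1331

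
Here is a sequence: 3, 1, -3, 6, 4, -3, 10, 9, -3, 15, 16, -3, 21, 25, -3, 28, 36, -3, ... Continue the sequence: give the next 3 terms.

36, 49, -3

Split by position mod 3 into 3 tracks.
Stream A = 3, 6, 10, 15, 21, 28: triangular numbers starting at T_2.
Stream B = 1, 4, 9, 16, 25, 36: the squares 1², 2², 3², ….
Stream C = -3, -3, -3, -3, -3, -3: the constant sequence -3.
Position 19 → stream A, term 7 = 36.
Term 20 comes from stream B (its 7th entry): 49.
Term 21 comes from stream C (its 7th entry): -3.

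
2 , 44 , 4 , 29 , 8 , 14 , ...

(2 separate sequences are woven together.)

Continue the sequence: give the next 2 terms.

16, -1

Positions 1, 3, 5, … form one subsequence and positions 2, 4, 6, … form another.
Stream A: 2, 4, 8 (powers 2^1, 2^2, 2^3, …).
Stream B: 44, 29, 14 (arithmetic with common difference −15).
Position 7 falls in stream A as its term 4, giving 16.
Position 8 falls in stream B as its term 4, giving -1.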